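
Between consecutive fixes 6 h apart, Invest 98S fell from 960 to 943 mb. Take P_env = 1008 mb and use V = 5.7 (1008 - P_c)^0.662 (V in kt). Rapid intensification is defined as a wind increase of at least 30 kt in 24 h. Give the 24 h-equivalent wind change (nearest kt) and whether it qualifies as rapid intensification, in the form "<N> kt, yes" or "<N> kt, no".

66 kt, yes

V₁: ΔP = 48, V ≈ 5.7 × 48^0.662 ≈ 73.94 kt.
V₂: ΔP = 65, V ≈ 5.7 × 65^0.662 ≈ 90.37 kt.
ΔV over 6 h = 16.43 kt → 24 h equivalent = 16.43 × 24/6 ≈ 65.72 kt.
66 kt ≥ 30 kt ⇒ rapid intensification.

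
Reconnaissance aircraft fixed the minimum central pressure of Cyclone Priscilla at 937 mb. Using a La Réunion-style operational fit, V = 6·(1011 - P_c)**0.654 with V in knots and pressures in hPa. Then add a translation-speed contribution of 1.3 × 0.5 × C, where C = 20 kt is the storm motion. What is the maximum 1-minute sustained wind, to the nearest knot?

113 kt

ΔP = 1011 − 937 = 74 mb.
74^0.654 ≈ 16.691.
V ≈ 6 × 16.691 ≈ 100.1 kt.
Translation term: 1.3 × 0.5 × 20 = 13 kt.
Corrected V ≈ 113.1 kt → 113 kt.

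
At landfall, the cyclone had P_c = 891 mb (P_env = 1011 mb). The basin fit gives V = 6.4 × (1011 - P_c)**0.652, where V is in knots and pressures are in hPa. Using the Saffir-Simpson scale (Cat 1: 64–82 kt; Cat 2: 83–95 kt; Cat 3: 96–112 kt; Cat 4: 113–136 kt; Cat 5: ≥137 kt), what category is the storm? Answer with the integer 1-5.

ΔP = 1011 − 891 = 120 mb.
V ≈ 6.4 × 120^0.652 = 6.4 × 22.68 ≈ 145 kt.
145 kt falls in the Category 5 band.

5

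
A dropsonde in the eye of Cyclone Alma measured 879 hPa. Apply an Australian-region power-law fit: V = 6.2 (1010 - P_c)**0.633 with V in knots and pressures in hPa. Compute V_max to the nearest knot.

ΔP = 1010 − 879 = 131 hPa.
131^0.633 ≈ 21.889.
V ≈ 6.2 × 21.889 ≈ 135.7 kt.

136 kt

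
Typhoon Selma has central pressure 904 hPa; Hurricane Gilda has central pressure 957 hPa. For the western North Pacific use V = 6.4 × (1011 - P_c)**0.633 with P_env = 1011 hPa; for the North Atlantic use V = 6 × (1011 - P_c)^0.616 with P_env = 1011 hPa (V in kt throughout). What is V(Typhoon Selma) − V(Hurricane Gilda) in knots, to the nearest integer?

Typhoon Selma: ΔP = 107; V ≈ 6.4 × 107^0.633 ≈ 123.25 kt.
Hurricane Gilda: ΔP = 54; V ≈ 6 × 54^0.616 ≈ 70.03 kt.
Difference ≈ 123.25 − 70.03 = 53.22 → 53 kt.

53 kt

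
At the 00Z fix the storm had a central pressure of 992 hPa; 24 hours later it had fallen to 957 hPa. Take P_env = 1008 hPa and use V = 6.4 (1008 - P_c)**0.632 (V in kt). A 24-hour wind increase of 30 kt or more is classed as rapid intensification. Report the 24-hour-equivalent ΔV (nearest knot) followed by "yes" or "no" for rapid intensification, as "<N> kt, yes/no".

40 kt, yes

V₁: ΔP = 16, V ≈ 6.4 × 16^0.632 ≈ 36.91 kt.
V₂: ΔP = 51, V ≈ 6.4 × 51^0.632 ≈ 76.80 kt.
ΔV over 24 h = 39.89 kt → 24 h equivalent = 39.89 × 24/24 ≈ 39.89 kt.
40 kt ≥ 30 kt ⇒ rapid intensification.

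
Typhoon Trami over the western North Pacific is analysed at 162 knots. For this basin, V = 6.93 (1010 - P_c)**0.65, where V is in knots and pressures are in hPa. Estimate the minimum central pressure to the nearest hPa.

882 hPa

ΔP = (V / 6.93)^(1/0.65) = (162/6.93)^1.538.
162/6.93 = 23.377; 23.377^1.538 ≈ 127.59 hPa.
P_c = 1010 − 127.59 = 882.41 ≈ 882 hPa.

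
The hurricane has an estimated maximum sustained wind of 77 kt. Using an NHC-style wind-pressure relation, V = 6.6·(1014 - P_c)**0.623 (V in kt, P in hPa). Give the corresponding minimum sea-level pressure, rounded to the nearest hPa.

962 hPa

ΔP = (V / 6.6)^(1/0.623) = (77/6.6)^1.605.
77/6.6 = 11.667; 11.667^1.605 ≈ 51.59 hPa.
P_c = 1014 − 51.59 = 962.41 ≈ 962 hPa.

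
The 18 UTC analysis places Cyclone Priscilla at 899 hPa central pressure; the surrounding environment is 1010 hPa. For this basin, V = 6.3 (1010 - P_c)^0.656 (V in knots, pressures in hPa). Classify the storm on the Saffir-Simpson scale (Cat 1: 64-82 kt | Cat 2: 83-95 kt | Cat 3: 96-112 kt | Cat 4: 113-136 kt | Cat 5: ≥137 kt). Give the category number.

ΔP = 1010 − 899 = 111 hPa.
V ≈ 6.3 × 111^0.656 = 6.3 × 21.97 ≈ 138 kt.
138 kt falls in the Category 5 band.

5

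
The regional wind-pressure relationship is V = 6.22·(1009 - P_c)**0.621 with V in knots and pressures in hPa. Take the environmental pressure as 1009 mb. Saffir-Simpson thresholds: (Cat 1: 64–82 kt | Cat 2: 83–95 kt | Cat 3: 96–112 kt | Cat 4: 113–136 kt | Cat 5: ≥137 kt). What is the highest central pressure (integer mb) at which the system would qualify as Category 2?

Category 2 begins at V = 83 kt.
Required ΔP = (83/6.22)^(1/0.621) = 13.344^1.610 ≈ 64.87 mb.
P_c ≤ 1009 − 64.87 = 944.13, so the highest integer P_c is 944 mb.

944 mb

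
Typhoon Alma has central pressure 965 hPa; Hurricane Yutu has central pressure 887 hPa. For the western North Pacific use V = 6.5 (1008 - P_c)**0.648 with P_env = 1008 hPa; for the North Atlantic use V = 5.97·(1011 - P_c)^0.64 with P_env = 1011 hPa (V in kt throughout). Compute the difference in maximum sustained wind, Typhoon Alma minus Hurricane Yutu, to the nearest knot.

Typhoon Alma: ΔP = 43; V ≈ 6.5 × 43^0.648 ≈ 74.37 kt.
Hurricane Yutu: ΔP = 124; V ≈ 5.97 × 124^0.64 ≈ 130.55 kt.
Difference ≈ 74.37 − 130.55 = -56.18 → -56 kt.

-56 kt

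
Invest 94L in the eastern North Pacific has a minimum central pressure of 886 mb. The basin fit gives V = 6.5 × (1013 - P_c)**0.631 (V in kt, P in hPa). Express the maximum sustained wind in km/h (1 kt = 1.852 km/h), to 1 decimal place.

ΔP = 1013 − 886 = 127 mb.
V ≈ 6.5 × 127^0.631 = 6.5 × 21.257 ≈ 138.170 kt.
138.170 × 1.852 ≈ 255.89 km/h → 255.9 km/h.

255.9 km/h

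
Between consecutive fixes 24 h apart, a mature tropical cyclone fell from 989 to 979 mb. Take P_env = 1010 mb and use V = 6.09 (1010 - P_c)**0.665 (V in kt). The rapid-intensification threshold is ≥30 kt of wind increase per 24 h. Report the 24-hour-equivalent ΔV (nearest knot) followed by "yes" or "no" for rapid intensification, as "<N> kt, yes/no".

14 kt, no

V₁: ΔP = 21, V ≈ 6.09 × 21^0.665 ≈ 46.12 kt.
V₂: ΔP = 31, V ≈ 6.09 × 31^0.665 ≈ 59.75 kt.
ΔV over 24 h = 13.63 kt → 24 h equivalent = 13.63 × 24/24 ≈ 13.63 kt.
14 kt < 30 kt ⇒ not rapid intensification.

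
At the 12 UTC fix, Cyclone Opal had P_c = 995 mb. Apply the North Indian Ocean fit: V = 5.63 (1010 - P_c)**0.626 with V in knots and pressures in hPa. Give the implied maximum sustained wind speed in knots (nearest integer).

31 kt

ΔP = 1010 − 995 = 15 mb.
15^0.626 ≈ 5.448.
V ≈ 5.63 × 5.448 ≈ 30.7 kt.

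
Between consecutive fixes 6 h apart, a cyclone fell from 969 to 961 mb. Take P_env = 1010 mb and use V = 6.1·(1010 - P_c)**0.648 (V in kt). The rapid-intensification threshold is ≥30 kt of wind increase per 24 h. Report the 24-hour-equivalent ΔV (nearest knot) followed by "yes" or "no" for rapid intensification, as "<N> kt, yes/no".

V₁: ΔP = 41, V ≈ 6.1 × 41^0.648 ≈ 67.67 kt.
V₂: ΔP = 49, V ≈ 6.1 × 49^0.648 ≈ 75.96 kt.
ΔV over 6 h = 8.29 kt → 24 h equivalent = 8.29 × 24/6 ≈ 33.16 kt.
33 kt ≥ 30 kt ⇒ rapid intensification.

33 kt, yes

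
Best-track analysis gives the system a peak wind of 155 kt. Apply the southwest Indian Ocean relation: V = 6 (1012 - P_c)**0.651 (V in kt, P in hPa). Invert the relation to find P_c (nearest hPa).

ΔP = (V / 6)^(1/0.651) = (155/6)^1.536.
155/6 = 25.833; 25.833^1.536 ≈ 147.65 hPa.
P_c = 1012 − 147.65 = 864.35 ≈ 864 hPa.

864 hPa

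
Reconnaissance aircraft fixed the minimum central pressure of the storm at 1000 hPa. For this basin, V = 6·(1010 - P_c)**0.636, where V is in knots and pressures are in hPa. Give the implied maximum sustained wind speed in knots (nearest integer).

ΔP = 1010 − 1000 = 10 hPa.
10^0.636 ≈ 4.325.
V ≈ 6 × 4.325 ≈ 26.0 kt.

26 kt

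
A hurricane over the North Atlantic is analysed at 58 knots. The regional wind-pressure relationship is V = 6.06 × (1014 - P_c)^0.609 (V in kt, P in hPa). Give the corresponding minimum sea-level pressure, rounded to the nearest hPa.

ΔP = (V / 6.06)^(1/0.609) = (58/6.06)^1.642.
58/6.06 = 9.571; 9.571^1.642 ≈ 40.81 hPa.
P_c = 1014 − 40.81 = 973.19 ≈ 973 hPa.

973 hPa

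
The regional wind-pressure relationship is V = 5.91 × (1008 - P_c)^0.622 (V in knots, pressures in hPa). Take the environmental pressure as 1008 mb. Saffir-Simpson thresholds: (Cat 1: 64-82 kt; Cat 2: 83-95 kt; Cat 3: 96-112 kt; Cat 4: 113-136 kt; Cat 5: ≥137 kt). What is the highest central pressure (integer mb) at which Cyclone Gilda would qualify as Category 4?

Category 4 begins at V = 113 kt.
Required ΔP = (113/5.91)^(1/0.622) = 19.120^1.608 ≈ 114.89 mb.
P_c ≤ 1008 − 114.89 = 893.11, so the highest integer P_c is 893 mb.

893 mb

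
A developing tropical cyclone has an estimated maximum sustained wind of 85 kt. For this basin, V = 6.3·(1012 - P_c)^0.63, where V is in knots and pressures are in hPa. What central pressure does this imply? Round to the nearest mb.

950 mb

ΔP = (V / 6.3)^(1/0.63) = (85/6.3)^1.587.
85/6.3 = 13.492; 13.492^1.587 ≈ 62.20 mb.
P_c = 1012 − 62.20 = 949.80 ≈ 950 mb.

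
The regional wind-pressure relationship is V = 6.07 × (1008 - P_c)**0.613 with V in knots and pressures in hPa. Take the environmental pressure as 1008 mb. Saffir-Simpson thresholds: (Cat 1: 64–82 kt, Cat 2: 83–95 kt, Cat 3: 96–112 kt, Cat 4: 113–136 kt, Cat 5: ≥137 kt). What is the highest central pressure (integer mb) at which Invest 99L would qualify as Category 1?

Category 1 begins at V = 64 kt.
Required ΔP = (64/6.07)^(1/0.613) = 10.544^1.631 ≈ 46.65 mb.
P_c ≤ 1008 − 46.65 = 961.35, so the highest integer P_c is 961 mb.

961 mb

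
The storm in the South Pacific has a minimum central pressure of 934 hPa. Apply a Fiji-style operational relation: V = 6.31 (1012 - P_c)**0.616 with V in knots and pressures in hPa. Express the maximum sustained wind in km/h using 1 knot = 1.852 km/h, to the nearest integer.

ΔP = 1012 − 934 = 78 hPa.
V ≈ 6.31 × 78^0.616 = 6.31 × 14.640 ≈ 92.376 kt.
92.376 × 1.852 ≈ 171.08 km/h → 171 km/h.

171 km/h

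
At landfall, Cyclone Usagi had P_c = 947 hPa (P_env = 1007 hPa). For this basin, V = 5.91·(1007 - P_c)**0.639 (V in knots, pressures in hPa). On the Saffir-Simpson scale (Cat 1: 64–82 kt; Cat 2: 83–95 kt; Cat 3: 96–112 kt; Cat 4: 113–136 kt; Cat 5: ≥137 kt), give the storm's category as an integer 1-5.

1

ΔP = 1007 − 947 = 60 hPa.
V ≈ 5.91 × 60^0.639 = 5.91 × 13.68 ≈ 81 kt.
81 kt falls in the Category 1 band.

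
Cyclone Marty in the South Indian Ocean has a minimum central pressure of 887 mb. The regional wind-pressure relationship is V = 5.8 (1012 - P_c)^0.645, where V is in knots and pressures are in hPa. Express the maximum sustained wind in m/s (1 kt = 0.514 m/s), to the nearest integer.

67 m/s

ΔP = 1012 − 887 = 125 mb.
V ≈ 5.8 × 125^0.645 = 5.8 × 22.517 ≈ 130.598 kt.
130.598 × 0.514 ≈ 67.13 m/s → 67 m/s.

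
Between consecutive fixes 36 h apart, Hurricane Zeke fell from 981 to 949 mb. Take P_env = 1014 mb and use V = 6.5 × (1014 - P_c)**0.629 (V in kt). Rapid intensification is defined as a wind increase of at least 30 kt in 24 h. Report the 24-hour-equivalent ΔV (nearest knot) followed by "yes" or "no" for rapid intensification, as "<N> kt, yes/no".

21 kt, no

V₁: ΔP = 33, V ≈ 6.5 × 33^0.629 ≈ 58.62 kt.
V₂: ΔP = 65, V ≈ 6.5 × 65^0.629 ≈ 89.79 kt.
ΔV over 36 h = 31.17 kt → 24 h equivalent = 31.17 × 24/36 ≈ 20.78 kt.
21 kt < 30 kt ⇒ not rapid intensification.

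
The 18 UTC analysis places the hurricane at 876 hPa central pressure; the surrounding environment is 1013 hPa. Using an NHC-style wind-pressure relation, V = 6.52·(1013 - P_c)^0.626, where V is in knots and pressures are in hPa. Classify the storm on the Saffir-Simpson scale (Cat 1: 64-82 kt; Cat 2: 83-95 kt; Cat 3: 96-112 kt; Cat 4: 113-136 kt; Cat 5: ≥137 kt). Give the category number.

ΔP = 1013 − 876 = 137 hPa.
V ≈ 6.52 × 137^0.626 = 6.52 × 21.76 ≈ 142 kt.
142 kt falls in the Category 5 band.

5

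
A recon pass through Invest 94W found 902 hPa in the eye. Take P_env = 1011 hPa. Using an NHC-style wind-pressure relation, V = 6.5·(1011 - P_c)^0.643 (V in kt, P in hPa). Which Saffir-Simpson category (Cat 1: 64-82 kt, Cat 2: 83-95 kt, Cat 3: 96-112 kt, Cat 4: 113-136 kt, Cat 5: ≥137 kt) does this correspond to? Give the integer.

ΔP = 1011 − 902 = 109 hPa.
V ≈ 6.5 × 109^0.643 = 6.5 × 20.42 ≈ 133 kt.
133 kt falls in the Category 4 band.

4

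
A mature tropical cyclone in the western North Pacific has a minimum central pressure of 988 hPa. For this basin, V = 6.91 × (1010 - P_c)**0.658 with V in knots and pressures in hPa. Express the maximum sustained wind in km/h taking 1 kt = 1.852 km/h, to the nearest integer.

ΔP = 1010 − 988 = 22 hPa.
V ≈ 6.91 × 22^0.658 = 6.91 × 7.644 ≈ 52.819 kt.
52.819 × 1.852 ≈ 97.82 km/h → 98 km/h.

98 km/h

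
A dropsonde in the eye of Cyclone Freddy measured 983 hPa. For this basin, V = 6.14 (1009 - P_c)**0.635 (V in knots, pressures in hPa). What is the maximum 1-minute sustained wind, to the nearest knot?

49 kt

ΔP = 1009 − 983 = 26 hPa.
26^0.635 ≈ 7.916.
V ≈ 6.14 × 7.916 ≈ 48.6 kt.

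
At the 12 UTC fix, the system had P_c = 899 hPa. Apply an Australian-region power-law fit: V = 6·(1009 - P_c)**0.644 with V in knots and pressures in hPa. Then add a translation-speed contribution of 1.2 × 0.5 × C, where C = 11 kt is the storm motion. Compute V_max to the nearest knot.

130 kt

ΔP = 1009 − 899 = 110 hPa.
110^0.644 ≈ 20.637.
V ≈ 6 × 20.637 ≈ 123.8 kt.
Translation term: 1.2 × 0.5 × 11 = 6.6 kt.
Corrected V ≈ 130.4 kt → 130 kt.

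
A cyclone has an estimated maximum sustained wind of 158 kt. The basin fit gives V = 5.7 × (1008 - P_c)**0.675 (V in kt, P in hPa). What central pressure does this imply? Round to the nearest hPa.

ΔP = (V / 5.7)^(1/0.675) = (158/5.7)^1.481.
158/5.7 = 27.719; 27.719^1.481 ≈ 137.23 hPa.
P_c = 1008 − 137.23 = 870.77 ≈ 871 hPa.

871 hPa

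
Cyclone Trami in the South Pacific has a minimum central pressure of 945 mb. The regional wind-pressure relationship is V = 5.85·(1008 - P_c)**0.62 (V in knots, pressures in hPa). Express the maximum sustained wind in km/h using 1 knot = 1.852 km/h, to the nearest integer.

ΔP = 1008 − 945 = 63 mb.
V ≈ 5.85 × 63^0.62 = 5.85 × 13.049 ≈ 76.339 kt.
76.339 × 1.852 ≈ 141.38 km/h → 141 km/h.

141 km/h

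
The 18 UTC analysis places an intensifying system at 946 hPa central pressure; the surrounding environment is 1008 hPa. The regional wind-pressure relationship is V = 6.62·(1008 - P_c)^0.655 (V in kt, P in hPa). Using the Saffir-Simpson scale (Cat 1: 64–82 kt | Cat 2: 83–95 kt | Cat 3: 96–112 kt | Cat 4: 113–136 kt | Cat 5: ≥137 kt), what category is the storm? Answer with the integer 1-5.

ΔP = 1008 − 946 = 62 hPa.
V ≈ 6.62 × 62^0.655 = 6.62 × 14.93 ≈ 99 kt.
99 kt falls in the Category 3 band.

3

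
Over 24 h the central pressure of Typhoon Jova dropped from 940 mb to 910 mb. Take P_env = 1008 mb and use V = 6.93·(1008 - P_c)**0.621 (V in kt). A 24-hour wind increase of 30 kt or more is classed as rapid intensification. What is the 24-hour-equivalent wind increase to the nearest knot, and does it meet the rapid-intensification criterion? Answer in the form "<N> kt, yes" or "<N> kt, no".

24 kt, no

V₁: ΔP = 68, V ≈ 6.93 × 68^0.621 ≈ 95.22 kt.
V₂: ΔP = 98, V ≈ 6.93 × 98^0.621 ≈ 119.48 kt.
ΔV over 24 h = 24.26 kt → 24 h equivalent = 24.26 × 24/24 ≈ 24.26 kt.
24 kt < 30 kt ⇒ not rapid intensification.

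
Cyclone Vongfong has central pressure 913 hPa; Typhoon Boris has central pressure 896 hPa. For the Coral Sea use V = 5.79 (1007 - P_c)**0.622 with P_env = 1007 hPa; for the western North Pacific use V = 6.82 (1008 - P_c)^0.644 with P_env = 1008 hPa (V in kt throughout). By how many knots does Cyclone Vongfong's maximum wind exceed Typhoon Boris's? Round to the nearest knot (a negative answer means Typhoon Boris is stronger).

-45 kt

Cyclone Vongfong: ΔP = 94; V ≈ 5.79 × 94^0.622 ≈ 97.72 kt.
Typhoon Boris: ΔP = 112; V ≈ 6.82 × 112^0.644 ≈ 142.39 kt.
Difference ≈ 97.72 − 142.39 = -44.67 → -45 kt.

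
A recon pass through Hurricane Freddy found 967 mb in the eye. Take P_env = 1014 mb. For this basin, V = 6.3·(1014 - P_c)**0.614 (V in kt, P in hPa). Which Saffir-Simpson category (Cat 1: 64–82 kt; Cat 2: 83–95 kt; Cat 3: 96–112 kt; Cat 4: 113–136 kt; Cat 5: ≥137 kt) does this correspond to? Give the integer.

1

ΔP = 1014 − 967 = 47 mb.
V ≈ 6.3 × 47^0.614 = 6.3 × 10.63 ≈ 67 kt.
67 kt falls in the Category 1 band.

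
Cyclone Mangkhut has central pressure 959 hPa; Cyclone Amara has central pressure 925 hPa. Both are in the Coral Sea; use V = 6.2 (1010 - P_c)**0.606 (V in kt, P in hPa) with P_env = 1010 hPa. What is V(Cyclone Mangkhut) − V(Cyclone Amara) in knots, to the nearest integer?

Cyclone Mangkhut: ΔP = 51; V ≈ 6.2 × 51^0.606 ≈ 67.17 kt.
Cyclone Amara: ΔP = 85; V ≈ 6.2 × 85^0.606 ≈ 91.54 kt.
Difference ≈ 67.17 − 91.54 = -24.37 → -24 kt.

-24 kt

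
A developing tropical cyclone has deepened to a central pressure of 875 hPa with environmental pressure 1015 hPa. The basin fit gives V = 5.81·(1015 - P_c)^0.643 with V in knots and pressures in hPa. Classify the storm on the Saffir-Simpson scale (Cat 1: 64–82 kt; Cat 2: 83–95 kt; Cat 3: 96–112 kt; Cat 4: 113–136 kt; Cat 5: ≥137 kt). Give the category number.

ΔP = 1015 − 875 = 140 hPa.
V ≈ 5.81 × 140^0.643 = 5.81 × 23.99 ≈ 139 kt.
139 kt falls in the Category 5 band.

5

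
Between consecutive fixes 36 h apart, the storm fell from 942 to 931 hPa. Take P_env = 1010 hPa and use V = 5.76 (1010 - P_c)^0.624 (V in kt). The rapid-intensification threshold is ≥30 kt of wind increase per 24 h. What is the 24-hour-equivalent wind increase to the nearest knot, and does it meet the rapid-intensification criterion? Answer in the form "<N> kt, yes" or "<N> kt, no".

5 kt, no

V₁: ΔP = 68, V ≈ 5.76 × 68^0.624 ≈ 80.15 kt.
V₂: ΔP = 79, V ≈ 5.76 × 79^0.624 ≈ 88.01 kt.
ΔV over 36 h = 7.86 kt → 24 h equivalent = 7.86 × 24/36 ≈ 5.24 kt.
5 kt < 30 kt ⇒ not rapid intensification.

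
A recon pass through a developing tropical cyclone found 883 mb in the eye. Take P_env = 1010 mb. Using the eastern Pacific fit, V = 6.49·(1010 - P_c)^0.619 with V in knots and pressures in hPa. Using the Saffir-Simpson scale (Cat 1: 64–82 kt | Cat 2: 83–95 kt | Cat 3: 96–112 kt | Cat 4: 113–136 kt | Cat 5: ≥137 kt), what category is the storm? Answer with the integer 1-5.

4

ΔP = 1010 − 883 = 127 mb.
V ≈ 6.49 × 127^0.619 = 6.49 × 20.06 ≈ 130 kt.
130 kt falls in the Category 4 band.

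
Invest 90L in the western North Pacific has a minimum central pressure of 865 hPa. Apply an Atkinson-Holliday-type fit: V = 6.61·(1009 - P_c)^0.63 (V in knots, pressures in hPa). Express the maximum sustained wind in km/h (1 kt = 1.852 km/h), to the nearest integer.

280 km/h

ΔP = 1009 − 865 = 144 hPa.
V ≈ 6.61 × 144^0.63 = 6.61 × 22.896 ≈ 151.346 kt.
151.346 × 1.852 ≈ 280.29 km/h → 280 km/h.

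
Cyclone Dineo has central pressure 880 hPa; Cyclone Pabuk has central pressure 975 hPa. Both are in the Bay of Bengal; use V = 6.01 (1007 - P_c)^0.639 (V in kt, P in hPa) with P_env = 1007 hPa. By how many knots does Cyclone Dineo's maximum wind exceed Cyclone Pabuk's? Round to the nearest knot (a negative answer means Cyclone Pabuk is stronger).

78 kt

Cyclone Dineo: ΔP = 127; V ≈ 6.01 × 127^0.639 ≈ 132.80 kt.
Cyclone Pabuk: ΔP = 32; V ≈ 6.01 × 32^0.639 ≈ 55.04 kt.
Difference ≈ 132.80 − 55.04 = 77.76 → 78 kt.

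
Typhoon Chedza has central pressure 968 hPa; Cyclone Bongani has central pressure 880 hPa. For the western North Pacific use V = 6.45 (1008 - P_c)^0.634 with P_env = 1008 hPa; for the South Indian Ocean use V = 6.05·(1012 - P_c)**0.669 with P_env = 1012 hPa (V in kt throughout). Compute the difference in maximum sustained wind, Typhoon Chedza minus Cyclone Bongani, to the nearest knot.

Typhoon Chedza: ΔP = 40; V ≈ 6.45 × 40^0.634 ≈ 66.88 kt.
Cyclone Bongani: ΔP = 132; V ≈ 6.05 × 132^0.669 ≈ 158.64 kt.
Difference ≈ 66.88 − 158.64 = -91.76 → -92 kt.

-92 kt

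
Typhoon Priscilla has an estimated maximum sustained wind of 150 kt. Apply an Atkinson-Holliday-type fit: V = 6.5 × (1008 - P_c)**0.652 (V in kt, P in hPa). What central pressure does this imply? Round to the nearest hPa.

ΔP = (V / 6.5)^(1/0.652) = (150/6.5)^1.534.
150/6.5 = 23.077; 23.077^1.534 ≈ 123.24 hPa.
P_c = 1008 − 123.24 = 884.76 ≈ 885 hPa.

885 hPa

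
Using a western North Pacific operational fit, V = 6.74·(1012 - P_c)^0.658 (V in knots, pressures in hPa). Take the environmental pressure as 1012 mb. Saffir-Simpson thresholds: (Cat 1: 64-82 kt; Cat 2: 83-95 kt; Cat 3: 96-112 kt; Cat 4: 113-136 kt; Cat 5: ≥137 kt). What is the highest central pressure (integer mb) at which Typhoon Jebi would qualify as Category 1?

981 mb

Category 1 begins at V = 64 kt.
Required ΔP = (64/6.74)^(1/0.658) = 9.496^1.520 ≈ 30.59 mb.
P_c ≤ 1012 − 30.59 = 981.41, so the highest integer P_c is 981 mb.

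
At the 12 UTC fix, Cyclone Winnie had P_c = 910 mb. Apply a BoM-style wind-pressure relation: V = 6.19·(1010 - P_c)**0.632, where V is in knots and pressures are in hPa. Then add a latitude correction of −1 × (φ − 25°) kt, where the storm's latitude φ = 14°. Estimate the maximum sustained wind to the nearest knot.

ΔP = 1010 − 910 = 100 mb.
100^0.632 ≈ 18.365.
V ≈ 6.19 × 18.365 ≈ 113.7 kt.
Latitude correction: −1 × (14 − 25) = 11 kt.
Corrected V ≈ 124.7 kt → 125 kt.

125 kt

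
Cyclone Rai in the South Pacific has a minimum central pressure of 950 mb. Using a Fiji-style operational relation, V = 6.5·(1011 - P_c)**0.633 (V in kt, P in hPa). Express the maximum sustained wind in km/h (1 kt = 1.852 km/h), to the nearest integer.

162 km/h

ΔP = 1011 − 950 = 61 mb.
V ≈ 6.5 × 61^0.633 = 6.5 × 13.493 ≈ 87.706 kt.
87.706 × 1.852 ≈ 162.43 km/h → 162 km/h.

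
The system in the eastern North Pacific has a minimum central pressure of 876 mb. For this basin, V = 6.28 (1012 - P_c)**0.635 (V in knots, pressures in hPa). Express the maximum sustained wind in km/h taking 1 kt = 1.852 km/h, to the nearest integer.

263 km/h

ΔP = 1012 − 876 = 136 mb.
V ≈ 6.28 × 136^0.635 = 6.28 × 22.636 ≈ 142.153 kt.
142.153 × 1.852 ≈ 263.27 km/h → 263 km/h.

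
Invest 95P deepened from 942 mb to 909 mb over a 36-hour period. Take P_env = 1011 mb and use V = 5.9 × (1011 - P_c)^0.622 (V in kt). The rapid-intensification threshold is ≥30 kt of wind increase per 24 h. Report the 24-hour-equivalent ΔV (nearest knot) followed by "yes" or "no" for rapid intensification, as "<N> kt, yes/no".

V₁: ΔP = 69, V ≈ 5.9 × 69^0.622 ≈ 82.15 kt.
V₂: ΔP = 102, V ≈ 5.9 × 102^0.622 ≈ 104.76 kt.
ΔV over 36 h = 22.61 kt → 24 h equivalent = 22.61 × 24/36 ≈ 15.07 kt.
15 kt < 30 kt ⇒ not rapid intensification.

15 kt, no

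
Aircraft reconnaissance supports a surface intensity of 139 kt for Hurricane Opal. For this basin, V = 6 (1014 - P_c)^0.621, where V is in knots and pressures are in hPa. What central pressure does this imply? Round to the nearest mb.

ΔP = (V / 6)^(1/0.621) = (139/6)^1.610.
139/6 = 23.167; 23.167^1.610 ≈ 157.71 mb.
P_c = 1014 − 157.71 = 856.29 ≈ 856 mb.

856 mb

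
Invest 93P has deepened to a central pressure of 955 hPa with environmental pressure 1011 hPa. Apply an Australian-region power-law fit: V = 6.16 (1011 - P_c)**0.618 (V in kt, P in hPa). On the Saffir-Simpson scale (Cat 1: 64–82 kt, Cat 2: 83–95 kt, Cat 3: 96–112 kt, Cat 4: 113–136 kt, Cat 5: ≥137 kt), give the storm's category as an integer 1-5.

1

ΔP = 1011 − 955 = 56 hPa.
V ≈ 6.16 × 56^0.618 = 6.16 × 12.03 ≈ 74 kt.
74 kt falls in the Category 1 band.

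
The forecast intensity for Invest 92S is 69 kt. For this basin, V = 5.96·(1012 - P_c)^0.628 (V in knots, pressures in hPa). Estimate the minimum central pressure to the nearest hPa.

963 hPa

ΔP = (V / 5.96)^(1/0.628) = (69/5.96)^1.592.
69/5.96 = 11.577; 11.577^1.592 ≈ 49.39 hPa.
P_c = 1012 − 49.39 = 962.61 ≈ 963 hPa.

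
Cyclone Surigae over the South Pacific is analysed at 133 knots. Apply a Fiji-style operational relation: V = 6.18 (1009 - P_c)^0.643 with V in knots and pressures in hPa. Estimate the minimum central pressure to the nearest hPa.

ΔP = (V / 6.18)^(1/0.643) = (133/6.18)^1.555.
133/6.18 = 21.521; 21.521^1.555 ≈ 118.27 hPa.
P_c = 1009 − 118.27 = 890.73 ≈ 891 hPa.

891 hPa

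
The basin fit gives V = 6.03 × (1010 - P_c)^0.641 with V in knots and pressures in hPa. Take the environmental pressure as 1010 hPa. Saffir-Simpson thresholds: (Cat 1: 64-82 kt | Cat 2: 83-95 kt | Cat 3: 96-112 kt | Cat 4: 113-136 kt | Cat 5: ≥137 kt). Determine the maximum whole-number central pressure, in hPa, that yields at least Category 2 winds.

Category 2 begins at V = 83 kt.
Required ΔP = (83/6.03)^(1/0.641) = 13.765^1.560 ≈ 59.78 hPa.
P_c ≤ 1010 − 59.78 = 950.22, so the highest integer P_c is 950 hPa.

950 hPa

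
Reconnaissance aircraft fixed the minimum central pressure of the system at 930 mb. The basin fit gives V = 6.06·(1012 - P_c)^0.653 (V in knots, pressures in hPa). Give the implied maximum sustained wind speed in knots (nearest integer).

108 kt

ΔP = 1012 − 930 = 82 mb.
82^0.653 ≈ 17.771.
V ≈ 6.06 × 17.771 ≈ 107.7 kt.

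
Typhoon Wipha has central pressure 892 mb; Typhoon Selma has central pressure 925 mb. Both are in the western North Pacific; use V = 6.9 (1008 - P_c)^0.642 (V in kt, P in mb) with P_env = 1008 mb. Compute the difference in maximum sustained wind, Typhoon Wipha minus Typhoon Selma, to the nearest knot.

28 kt

Typhoon Wipha: ΔP = 116; V ≈ 6.9 × 116^0.642 ≈ 145.96 kt.
Typhoon Selma: ΔP = 83; V ≈ 6.9 × 83^0.642 ≈ 117.73 kt.
Difference ≈ 145.96 − 117.73 = 28.23 → 28 kt.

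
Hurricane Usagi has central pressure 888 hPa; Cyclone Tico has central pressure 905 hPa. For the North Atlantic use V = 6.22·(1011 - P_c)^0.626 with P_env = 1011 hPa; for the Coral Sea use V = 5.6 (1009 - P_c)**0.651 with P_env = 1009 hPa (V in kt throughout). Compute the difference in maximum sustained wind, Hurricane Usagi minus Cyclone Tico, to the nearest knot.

11 kt

Hurricane Usagi: ΔP = 123; V ≈ 6.22 × 123^0.626 ≈ 126.49 kt.
Cyclone Tico: ΔP = 104; V ≈ 5.6 × 104^0.651 ≈ 115.15 kt.
Difference ≈ 126.49 − 115.15 = 11.34 → 11 kt.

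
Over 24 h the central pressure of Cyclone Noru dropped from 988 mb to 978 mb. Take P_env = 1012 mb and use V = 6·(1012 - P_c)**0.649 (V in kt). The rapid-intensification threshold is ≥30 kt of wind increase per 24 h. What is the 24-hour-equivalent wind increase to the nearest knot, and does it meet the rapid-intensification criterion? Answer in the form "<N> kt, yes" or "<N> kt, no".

V₁: ΔP = 24, V ≈ 6 × 24^0.649 ≈ 47.20 kt.
V₂: ΔP = 34, V ≈ 6 × 34^0.649 ≈ 59.17 kt.
ΔV over 24 h = 11.97 kt → 24 h equivalent = 11.97 × 24/24 ≈ 11.97 kt.
12 kt < 30 kt ⇒ not rapid intensification.

12 kt, no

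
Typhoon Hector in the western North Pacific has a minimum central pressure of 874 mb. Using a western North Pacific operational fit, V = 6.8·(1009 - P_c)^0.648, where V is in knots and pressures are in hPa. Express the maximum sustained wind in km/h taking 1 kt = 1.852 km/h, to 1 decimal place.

302.4 km/h

ΔP = 1009 − 874 = 135 mb.
V ≈ 6.8 × 135^0.648 = 6.8 × 24.014 ≈ 163.292 kt.
163.292 × 1.852 ≈ 302.42 km/h → 302.4 km/h.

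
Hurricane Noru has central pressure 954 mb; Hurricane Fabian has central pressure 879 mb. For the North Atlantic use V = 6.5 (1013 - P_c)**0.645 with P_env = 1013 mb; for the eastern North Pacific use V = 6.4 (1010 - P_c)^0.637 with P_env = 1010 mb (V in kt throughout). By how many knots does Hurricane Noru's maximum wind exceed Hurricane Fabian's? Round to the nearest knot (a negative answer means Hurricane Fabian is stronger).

Hurricane Noru: ΔP = 59; V ≈ 6.5 × 59^0.645 ≈ 90.18 kt.
Hurricane Fabian: ΔP = 131; V ≈ 6.4 × 131^0.637 ≈ 142.85 kt.
Difference ≈ 90.18 − 142.85 = -52.67 → -53 kt.

-53 kt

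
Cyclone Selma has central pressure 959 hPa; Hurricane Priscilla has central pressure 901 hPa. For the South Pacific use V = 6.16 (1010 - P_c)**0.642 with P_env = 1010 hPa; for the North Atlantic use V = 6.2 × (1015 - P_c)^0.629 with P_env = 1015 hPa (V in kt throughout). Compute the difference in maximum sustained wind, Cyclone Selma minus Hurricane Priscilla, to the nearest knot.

-45 kt

Cyclone Selma: ΔP = 51; V ≈ 6.16 × 51^0.642 ≈ 76.88 kt.
Hurricane Priscilla: ΔP = 114; V ≈ 6.2 × 114^0.629 ≈ 121.95 kt.
Difference ≈ 76.88 − 121.95 = -45.07 → -45 kt.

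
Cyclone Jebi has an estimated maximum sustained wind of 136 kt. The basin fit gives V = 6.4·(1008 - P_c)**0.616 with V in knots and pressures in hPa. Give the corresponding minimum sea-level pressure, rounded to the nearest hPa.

865 hPa

ΔP = (V / 6.4)^(1/0.616) = (136/6.4)^1.623.
136/6.4 = 21.250; 21.250^1.623 ≈ 142.82 hPa.
P_c = 1008 − 142.82 = 865.18 ≈ 865 hPa.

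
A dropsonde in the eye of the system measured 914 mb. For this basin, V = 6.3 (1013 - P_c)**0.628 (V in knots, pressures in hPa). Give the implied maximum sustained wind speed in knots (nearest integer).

ΔP = 1013 − 914 = 99 mb.
99^0.628 ≈ 17.917.
V ≈ 6.3 × 17.917 ≈ 112.9 kt.

113 kt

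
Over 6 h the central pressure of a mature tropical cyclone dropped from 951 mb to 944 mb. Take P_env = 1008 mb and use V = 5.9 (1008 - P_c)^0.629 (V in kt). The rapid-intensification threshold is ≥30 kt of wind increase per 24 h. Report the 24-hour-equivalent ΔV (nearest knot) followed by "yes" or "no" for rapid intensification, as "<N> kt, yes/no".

23 kt, no

V₁: ΔP = 57, V ≈ 5.9 × 57^0.629 ≈ 75.04 kt.
V₂: ΔP = 64, V ≈ 5.9 × 64^0.629 ≈ 80.71 kt.
ΔV over 6 h = 5.67 kt → 24 h equivalent = 5.67 × 24/6 ≈ 22.68 kt.
23 kt < 30 kt ⇒ not rapid intensification.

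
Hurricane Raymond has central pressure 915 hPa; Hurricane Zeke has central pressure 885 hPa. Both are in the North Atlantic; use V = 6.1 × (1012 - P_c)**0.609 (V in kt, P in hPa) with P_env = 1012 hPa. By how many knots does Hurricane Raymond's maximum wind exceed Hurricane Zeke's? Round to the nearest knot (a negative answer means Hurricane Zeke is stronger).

-18 kt

Hurricane Raymond: ΔP = 97; V ≈ 6.1 × 97^0.609 ≈ 98.92 kt.
Hurricane Zeke: ΔP = 127; V ≈ 6.1 × 127^0.609 ≈ 116.56 kt.
Difference ≈ 98.92 − 116.56 = -17.64 → -18 kt.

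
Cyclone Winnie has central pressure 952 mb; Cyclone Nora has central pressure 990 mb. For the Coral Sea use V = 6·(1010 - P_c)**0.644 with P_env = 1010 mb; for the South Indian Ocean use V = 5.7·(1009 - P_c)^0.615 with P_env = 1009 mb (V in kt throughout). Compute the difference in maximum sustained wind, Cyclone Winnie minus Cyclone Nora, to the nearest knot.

Cyclone Winnie: ΔP = 58; V ≈ 6 × 58^0.644 ≈ 82.00 kt.
Cyclone Nora: ΔP = 19; V ≈ 5.7 × 19^0.615 ≈ 34.86 kt.
Difference ≈ 82.00 − 34.86 = 47.14 → 47 kt.

47 kt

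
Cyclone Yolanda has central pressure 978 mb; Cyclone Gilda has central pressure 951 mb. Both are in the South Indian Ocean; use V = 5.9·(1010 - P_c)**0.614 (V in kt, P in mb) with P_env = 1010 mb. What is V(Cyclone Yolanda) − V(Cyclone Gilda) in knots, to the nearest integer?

-23 kt

Cyclone Yolanda: ΔP = 32; V ≈ 5.9 × 32^0.614 ≈ 49.55 kt.
Cyclone Gilda: ΔP = 59; V ≈ 5.9 × 59^0.614 ≈ 72.14 kt.
Difference ≈ 49.55 − 72.14 = -22.59 → -23 kt.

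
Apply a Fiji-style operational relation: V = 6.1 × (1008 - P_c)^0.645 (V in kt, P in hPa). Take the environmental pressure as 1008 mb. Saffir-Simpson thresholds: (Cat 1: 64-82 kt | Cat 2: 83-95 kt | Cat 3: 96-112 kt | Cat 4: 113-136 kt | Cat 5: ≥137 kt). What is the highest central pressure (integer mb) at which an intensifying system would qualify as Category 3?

936 mb

Category 3 begins at V = 96 kt.
Required ΔP = (96/6.1)^(1/0.645) = 15.738^1.550 ≈ 71.73 mb.
P_c ≤ 1008 − 71.73 = 936.27, so the highest integer P_c is 936 mb.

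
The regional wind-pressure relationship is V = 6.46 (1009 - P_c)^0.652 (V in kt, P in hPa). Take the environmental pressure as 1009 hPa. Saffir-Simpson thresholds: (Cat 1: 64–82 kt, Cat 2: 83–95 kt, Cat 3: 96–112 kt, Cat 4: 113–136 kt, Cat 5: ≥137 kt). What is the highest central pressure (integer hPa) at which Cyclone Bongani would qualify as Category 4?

928 hPa

Category 4 begins at V = 113 kt.
Required ΔP = (113/6.46)^(1/0.652) = 17.492^1.534 ≈ 80.58 hPa.
P_c ≤ 1009 − 80.58 = 928.42, so the highest integer P_c is 928 hPa.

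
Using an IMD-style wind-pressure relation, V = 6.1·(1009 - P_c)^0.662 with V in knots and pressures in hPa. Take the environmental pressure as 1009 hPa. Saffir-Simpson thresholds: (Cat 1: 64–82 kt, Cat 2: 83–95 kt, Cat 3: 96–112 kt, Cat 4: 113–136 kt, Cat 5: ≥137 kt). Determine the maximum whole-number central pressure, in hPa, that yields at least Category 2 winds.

957 hPa

Category 2 begins at V = 83 kt.
Required ΔP = (83/6.1)^(1/0.662) = 13.607^1.511 ≈ 51.60 hPa.
P_c ≤ 1009 − 51.60 = 957.40, so the highest integer P_c is 957 hPa.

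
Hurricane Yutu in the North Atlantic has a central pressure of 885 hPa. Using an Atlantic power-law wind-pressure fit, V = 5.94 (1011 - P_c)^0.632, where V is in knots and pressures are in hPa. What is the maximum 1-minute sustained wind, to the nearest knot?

ΔP = 1011 − 885 = 126 hPa.
126^0.632 ≈ 21.254.
V ≈ 5.94 × 21.254 ≈ 126.2 kt.

126 kt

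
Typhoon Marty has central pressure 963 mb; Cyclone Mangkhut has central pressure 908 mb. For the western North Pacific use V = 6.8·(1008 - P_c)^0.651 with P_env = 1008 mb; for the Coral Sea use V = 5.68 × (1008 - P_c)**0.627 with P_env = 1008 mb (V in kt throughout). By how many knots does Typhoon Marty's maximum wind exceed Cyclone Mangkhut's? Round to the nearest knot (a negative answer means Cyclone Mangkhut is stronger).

-21 kt

Typhoon Marty: ΔP = 45; V ≈ 6.8 × 45^0.651 ≈ 81.05 kt.
Cyclone Mangkhut: ΔP = 100; V ≈ 5.68 × 100^0.627 ≈ 101.94 kt.
Difference ≈ 81.05 − 101.94 = -20.89 → -21 kt.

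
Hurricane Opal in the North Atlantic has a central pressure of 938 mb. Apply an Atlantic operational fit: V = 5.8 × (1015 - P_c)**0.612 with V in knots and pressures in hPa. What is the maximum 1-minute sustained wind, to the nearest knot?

ΔP = 1015 − 938 = 77 mb.
77^0.612 ≈ 14.274.
V ≈ 5.8 × 14.274 ≈ 82.8 kt.

83 kt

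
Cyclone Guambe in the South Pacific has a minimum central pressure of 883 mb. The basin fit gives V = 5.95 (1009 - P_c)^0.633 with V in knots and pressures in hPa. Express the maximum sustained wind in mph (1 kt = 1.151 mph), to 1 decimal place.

ΔP = 1009 − 883 = 126 mb.
V ≈ 5.95 × 126^0.633 = 5.95 × 21.357 ≈ 127.072 kt.
127.072 × 1.151 ≈ 146.26 mph → 146.3 mph.

146.3 mph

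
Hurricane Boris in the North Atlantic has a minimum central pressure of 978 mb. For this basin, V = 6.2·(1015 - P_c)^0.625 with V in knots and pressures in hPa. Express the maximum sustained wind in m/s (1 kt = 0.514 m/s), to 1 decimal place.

30.4 m/s

ΔP = 1015 − 978 = 37 mb.
V ≈ 6.2 × 37^0.625 = 6.2 × 9.553 ≈ 59.227 kt.
59.227 × 0.514 ≈ 30.44 m/s → 30.4 m/s.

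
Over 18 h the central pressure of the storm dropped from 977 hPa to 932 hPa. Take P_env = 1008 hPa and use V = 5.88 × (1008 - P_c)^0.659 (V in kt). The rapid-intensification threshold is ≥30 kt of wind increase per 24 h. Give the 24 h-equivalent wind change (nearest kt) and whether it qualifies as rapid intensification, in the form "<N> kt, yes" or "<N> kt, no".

V₁: ΔP = 31, V ≈ 5.88 × 31^0.659 ≈ 56.52 kt.
V₂: ΔP = 76, V ≈ 5.88 × 76^0.659 ≈ 102.05 kt.
ΔV over 18 h = 45.53 kt → 24 h equivalent = 45.53 × 24/18 ≈ 60.71 kt.
61 kt ≥ 30 kt ⇒ rapid intensification.

61 kt, yes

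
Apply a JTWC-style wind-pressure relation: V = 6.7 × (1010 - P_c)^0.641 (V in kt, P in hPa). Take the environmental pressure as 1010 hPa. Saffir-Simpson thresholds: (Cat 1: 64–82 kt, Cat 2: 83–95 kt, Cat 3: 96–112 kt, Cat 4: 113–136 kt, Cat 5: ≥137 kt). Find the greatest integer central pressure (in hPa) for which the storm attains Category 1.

976 hPa

Category 1 begins at V = 64 kt.
Required ΔP = (64/6.7)^(1/0.641) = 9.552^1.560 ≈ 33.81 hPa.
P_c ≤ 1010 − 33.81 = 976.19, so the highest integer P_c is 976 hPa.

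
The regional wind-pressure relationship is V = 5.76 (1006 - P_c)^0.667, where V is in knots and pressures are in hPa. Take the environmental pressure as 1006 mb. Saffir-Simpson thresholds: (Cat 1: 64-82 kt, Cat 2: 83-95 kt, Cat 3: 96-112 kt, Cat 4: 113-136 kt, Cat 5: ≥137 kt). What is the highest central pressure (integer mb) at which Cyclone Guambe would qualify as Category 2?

951 mb

Category 2 begins at V = 83 kt.
Required ΔP = (83/5.76)^(1/0.667) = 14.410^1.499 ≈ 54.59 mb.
P_c ≤ 1006 − 54.59 = 951.41, so the highest integer P_c is 951 mb.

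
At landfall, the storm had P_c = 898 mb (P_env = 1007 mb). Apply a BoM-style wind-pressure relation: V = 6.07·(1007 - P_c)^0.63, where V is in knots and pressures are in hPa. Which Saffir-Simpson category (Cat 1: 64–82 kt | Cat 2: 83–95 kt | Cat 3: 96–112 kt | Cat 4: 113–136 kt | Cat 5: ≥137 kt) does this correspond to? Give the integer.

4

ΔP = 1007 − 898 = 109 mb.
V ≈ 6.07 × 109^0.63 = 6.07 × 19.21 ≈ 117 kt.
117 kt falls in the Category 4 band.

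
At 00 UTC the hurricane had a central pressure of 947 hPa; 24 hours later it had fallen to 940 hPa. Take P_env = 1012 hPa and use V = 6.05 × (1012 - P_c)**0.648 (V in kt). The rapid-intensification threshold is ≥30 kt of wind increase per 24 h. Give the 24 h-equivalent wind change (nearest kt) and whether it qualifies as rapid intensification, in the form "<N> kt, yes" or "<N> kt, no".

6 kt, no

V₁: ΔP = 65, V ≈ 6.05 × 65^0.648 ≈ 90.47 kt.
V₂: ΔP = 72, V ≈ 6.05 × 72^0.648 ≈ 96.67 kt.
ΔV over 24 h = 6.20 kt → 24 h equivalent = 6.20 × 24/24 ≈ 6.20 kt.
6 kt < 30 kt ⇒ not rapid intensification.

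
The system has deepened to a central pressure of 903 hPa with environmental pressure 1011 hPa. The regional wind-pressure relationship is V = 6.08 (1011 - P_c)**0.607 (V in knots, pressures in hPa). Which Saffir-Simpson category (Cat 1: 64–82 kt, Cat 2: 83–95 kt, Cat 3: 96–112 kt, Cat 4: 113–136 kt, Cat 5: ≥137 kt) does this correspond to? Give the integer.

ΔP = 1011 − 903 = 108 hPa.
V ≈ 6.08 × 108^0.607 = 6.08 × 17.15 ≈ 104 kt.
104 kt falls in the Category 3 band.

3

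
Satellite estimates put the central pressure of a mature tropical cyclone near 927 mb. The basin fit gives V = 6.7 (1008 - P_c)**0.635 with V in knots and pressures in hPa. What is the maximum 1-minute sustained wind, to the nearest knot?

ΔP = 1008 − 927 = 81 mb.
81^0.635 ≈ 16.289.
V ≈ 6.7 × 16.289 ≈ 109.1 kt.

109 kt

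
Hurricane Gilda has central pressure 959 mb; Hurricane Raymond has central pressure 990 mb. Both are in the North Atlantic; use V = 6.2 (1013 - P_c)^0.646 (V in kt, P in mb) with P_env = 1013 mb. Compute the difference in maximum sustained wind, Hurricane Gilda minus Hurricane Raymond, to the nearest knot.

Hurricane Gilda: ΔP = 54; V ≈ 6.2 × 54^0.646 ≈ 81.57 kt.
Hurricane Raymond: ΔP = 23; V ≈ 6.2 × 23^0.646 ≈ 47.00 kt.
Difference ≈ 81.57 − 47.00 = 34.57 → 35 kt.

35 kt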